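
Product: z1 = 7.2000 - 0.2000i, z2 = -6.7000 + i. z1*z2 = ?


Real = 7.2*(-6.7) - (-0.2)*1 = -48.24 - (-0.2) = -48.04
Imag = 7.2*1 - (6.7)*(-0.2) = 7.2 + 1.34 = 8.54

-48.0400 + 8.5400i


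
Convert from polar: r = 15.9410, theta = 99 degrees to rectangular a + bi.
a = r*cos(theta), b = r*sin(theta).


a = 15.9410*cos(99°) = 15.9410*(-0.15643) = -2.4937
b = 15.9410*sin(99°) = 15.9410*0.987688 = 15.7447

-2.4937 + 15.7447i


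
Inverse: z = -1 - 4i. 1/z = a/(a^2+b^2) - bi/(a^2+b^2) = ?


|z|^2 = 1+16 = 17
1/z = (-1 + 4i)/17

1/z = -0.0588 + 0.2353i


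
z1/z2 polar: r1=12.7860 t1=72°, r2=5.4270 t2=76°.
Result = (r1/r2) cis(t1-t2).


r = 12.7860 / 5.4270 = 2.3560
theta = 72° - 76° = -4° = 356° (mod 360)

2.3560 cis(356°)


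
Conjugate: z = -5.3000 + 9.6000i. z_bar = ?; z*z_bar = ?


z_bar = -5.3000 - 9.6000i
z*z_bar = (-5.3)^2 + 9.6^2 = 28.09 + 92.16 = 120.25

z_bar = -5.3000 - 9.6000i, z*z_bar = 120.25


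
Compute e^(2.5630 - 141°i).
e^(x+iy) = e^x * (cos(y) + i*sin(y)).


e^2.5630 = 12.9747
cos(-141°) = -0.777146
sin(-141°) = -0.62932
Real = 12.9747*(-0.777146) = -10.0832
Imag = 12.9747*(-0.62932) = -8.1652

-10.0832 - 8.1652i


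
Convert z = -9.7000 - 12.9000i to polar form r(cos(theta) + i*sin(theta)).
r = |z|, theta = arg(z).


r = sqrt(94.09+166.41) = sqrt(260.5) = 16.1400
theta = atan2(-12.9, -9.7) = -126.9409 degrees

r = 16.1400, theta = -126.9409 degrees


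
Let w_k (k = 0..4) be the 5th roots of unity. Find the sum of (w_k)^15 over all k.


The roots are w_k = w^k with w = e^(2*pi*i/5), and (w^k)^15 = (w^15)^k.
So S = 1 + u + u^2 + ... + u^(4) with u = w^15.
15 = 3*5 + 0, so 15 is a multiple of 5 and u = (w^5)^3 = 1.
Every one of the 5 terms equals 1: S = 5

S = 5


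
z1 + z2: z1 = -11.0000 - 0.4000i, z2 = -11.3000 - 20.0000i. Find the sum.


Real: -11 - 11.3 = -22.3
Imag: -0.4 - 20 = -20.4

-22.3000 - 20.4000i


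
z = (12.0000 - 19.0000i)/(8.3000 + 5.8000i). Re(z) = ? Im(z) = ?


Multiply by conjugate: (12.0000 - 19.0000i)(8.3000 - 5.8000i) / (8.3^2 + 5.8^2)
Numerator real = 12*8.3 - (19)*5.8 = -10.6
Numerator imag = -19*8.3 - 12*5.8 = -227.3
Denominator = 102.53
Re(z) = -10.6/102.53 = -0.1034
Im(z) = -227.3/102.53 = -2.2169

Re(z) = -0.1034, Im(z) = -2.2169


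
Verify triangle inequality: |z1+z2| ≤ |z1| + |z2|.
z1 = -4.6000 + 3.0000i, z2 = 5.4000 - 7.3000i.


|z1| = sqrt((-4.6)^2 + 3^2) = sqrt(30.16) = 5.4918
|z2| = sqrt(5.4^2 + (-7.3)^2) = sqrt(82.45) = 9.0802
z1+z2 = 0.8000 - 4.3000i
|z1+z2| = sqrt(19.13) = 4.3738
|z1|+|z2| = 5.4918 + 9.0802 = 14.5720

|z1+z2| = 4.3738 ≤ |z1|+|z2| = 14.5720 (verified)


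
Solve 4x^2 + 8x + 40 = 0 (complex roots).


disc = 8^2 - 4*4*40 = 64 - 640 = -576
sqrt(|disc|) = sqrt(576) = 24.0000
Real part = -8/(2*4) = -1.0000
Imag part = 24.0000/(2*4) = 3.0000

-1.0000 ± 3.0000i


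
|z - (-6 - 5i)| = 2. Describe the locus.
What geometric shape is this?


|z - z0| = r is a circle with center z0 and radius r.
Center = (-6, -5), radius = 2

Circle with center (-6, -5) and radius 2


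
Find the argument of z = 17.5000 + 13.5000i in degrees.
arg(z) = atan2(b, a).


Re = 17.5, Im = 13.5
arg = atan2(13.5, 17.5) = 37.6476 degrees

arg(z) = 37.6476 degrees


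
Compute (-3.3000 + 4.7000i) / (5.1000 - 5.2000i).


Conjugate of z2 = 5.1000 + 5.2000i
Numerator: (-3.3000 + 4.7000i)(5.1000 + 5.2000i) = -41.2700 + 6.8100i
Denominator: 5.1^2 + (-5.2)^2 = 53.05
Result = (-41.2700 + 6.8100i)/53.05

-0.7779 + 0.1284i


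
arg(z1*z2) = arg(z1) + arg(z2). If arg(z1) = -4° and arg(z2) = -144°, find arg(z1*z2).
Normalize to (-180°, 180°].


arg(z1*z2) = -4° - 144° = -148°
Normalized to (-180°, 180°]: -148°

-148°


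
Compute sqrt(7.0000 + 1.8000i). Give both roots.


|z| = sqrt(49+3.24) = 7.2277
sqrt((|z|+a)/2) = sqrt((7.2277+7)/2) = sqrt(7.1139) = 2.6672
sqrt((|z|-a)/2) = sqrt((7.2277-7)/2) = sqrt(0.1139) = 0.3374

±(2.6672 + 0.3374i) i.e. 2.6672 + 0.3374i and -2.6672 - 0.3374i


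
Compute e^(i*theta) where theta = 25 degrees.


cos(25°) = 0.9063
sin(25°) = 0.4226

e^(i*25°) = 0.9063 + 0.4226i


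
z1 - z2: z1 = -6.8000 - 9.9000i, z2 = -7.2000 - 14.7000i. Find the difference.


Real: -6.8 + 7.2 = 0.4
Imag: -9.9 + 14.7 = 4.8

0.4000 + 4.8000i


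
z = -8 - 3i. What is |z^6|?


|z| = sqrt(64+9) = sqrt(73) = 8.5440
|z^6| = |z|^6 = (sqrt(73))^6 = 73^3 = 389017

|z^6| = 389017


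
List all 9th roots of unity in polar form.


The 9th roots of unity are cis(360k/9°) for k=0..8
Angle step = 360/9 = 40°
Primitive root: cis(40°)
Primitive root = 0.7660 + 0.6428i

9 roots at angles: 0°, 40°, 80°, 120°, 160°, 200°, 240°, 280°, 320°


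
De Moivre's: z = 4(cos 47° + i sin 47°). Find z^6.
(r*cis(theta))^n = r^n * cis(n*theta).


r^6 = 4^6 = 4096
n*theta = 6*47° = 282° = 282° (mod 360)
a = 4096*cos(282°) = 851.6063
b = 4096*sin(282°) = -4006.4926

4096 cis(282°) = 851.6063 - 4006.4926i


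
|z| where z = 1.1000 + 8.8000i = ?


|z| = sqrt(1.1^2 + 8.8^2) = sqrt(1.21 + 77.44) = sqrt(78.65) = 8.8685

|z| = 8.8685


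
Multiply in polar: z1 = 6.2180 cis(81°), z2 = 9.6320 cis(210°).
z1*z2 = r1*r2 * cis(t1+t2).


r = 6.2180 * 9.6320 = 59.8918
theta = 81° + 210° = 291° = 291° (mod 360)

59.8918 cis(291°)


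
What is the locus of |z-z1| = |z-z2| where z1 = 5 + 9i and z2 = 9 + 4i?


Equal distances means the locus is the perpendicular bisector of z1 and z2.
Midpoint = ((5+9)/2, (9+4)/2) = (7.0000, 6.5000)

Perpendicular bisector through (7.0000, 6.5000)


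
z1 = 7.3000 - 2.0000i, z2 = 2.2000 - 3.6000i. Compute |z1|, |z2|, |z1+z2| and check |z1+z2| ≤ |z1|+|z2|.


|z1| = sqrt(7.3^2 + (-2)^2) = sqrt(57.29) = 7.5690
|z2| = sqrt(2.2^2 + (-3.6)^2) = sqrt(17.8) = 4.2190
z1+z2 = 9.5000 - 5.6000i
|z1+z2| = sqrt(121.61) = 11.0277
|z1|+|z2| = 7.5690 + 4.2190 = 11.7880

|z1+z2| = 11.0277 ≤ |z1|+|z2| = 11.7880 (verified)


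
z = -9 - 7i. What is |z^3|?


|z| = sqrt(81+49) = sqrt(130) = 11.4018
|z^3| = |z|^3 = (sqrt(130))^3 = 130*sqrt(130)

|z^3| = 130*sqrt(130) ≈ 1482.2281


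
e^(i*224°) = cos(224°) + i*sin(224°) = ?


cos(224°) = -0.7193
sin(224°) = -0.6947

e^(i*224°) = -0.7193 - 0.6947i


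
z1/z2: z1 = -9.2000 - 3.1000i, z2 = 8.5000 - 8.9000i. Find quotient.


Conjugate of z2 = 8.5000 + 8.9000i
Numerator: (-9.2000 - 3.1000i)(8.5000 + 8.9000i) = -50.6100 - 108.2300i
Denominator: 8.5^2 + (-8.9)^2 = 151.46
Result = (-50.6100 - 108.2300i)/151.46

-0.3341 - 0.7146i


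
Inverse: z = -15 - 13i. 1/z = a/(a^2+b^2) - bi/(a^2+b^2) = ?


|z|^2 = 225+169 = 394
1/z = (-15 + 13i)/394

1/z = -0.0381 + 0.0330i


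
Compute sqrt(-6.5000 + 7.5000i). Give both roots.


|z| = sqrt(42.25+56.25) = 9.9247
sqrt((|z|+a)/2) = sqrt((9.9247+(-6.5))/2) = sqrt(1.7124) = 1.3086
sqrt((|z|-a)/2) = sqrt((9.9247-(-6.5))/2) = sqrt(8.2124) = 2.8657

±(1.3086 + 2.8657i) i.e. 1.3086 + 2.8657i and -1.3086 - 2.8657i


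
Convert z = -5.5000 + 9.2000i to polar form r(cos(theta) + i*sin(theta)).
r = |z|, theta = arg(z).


r = sqrt(30.25+84.64) = sqrt(114.89) = 10.7187
theta = atan2(9.2, -5.5) = 120.8721 degrees

r = 10.7187, theta = 120.8721 degrees


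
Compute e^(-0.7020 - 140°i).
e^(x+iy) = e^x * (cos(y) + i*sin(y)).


e^-0.7020 = 0.4956
cos(-140°) = -0.766
sin(-140°) = -0.6428
Real = 0.4956*(-0.766) = -0.3796
Imag = 0.4956*(-0.6428) = -0.3186

-0.3796 - 0.3186i


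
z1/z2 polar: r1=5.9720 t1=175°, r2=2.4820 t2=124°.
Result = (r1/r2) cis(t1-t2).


r = 5.9720 / 2.4820 = 2.4061
theta = 175° - 124° = 51° = 51° (mod 360)

2.4061 cis(51°)


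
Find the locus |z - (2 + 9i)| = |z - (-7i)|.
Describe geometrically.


Equal distances means the locus is the perpendicular bisector of z1 and z2.
Midpoint = ((2+0)/2, (9+(-7))/2) = (1.0000, 1.0000)

Perpendicular bisector through (1.0000, 1.0000)


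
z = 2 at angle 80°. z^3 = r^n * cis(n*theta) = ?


r^3 = 2^3 = 8
n*theta = 3*80° = 240° = 240° (mod 360)
a = 8*cos(240°) = -4.0000
b = 8*sin(240°) = -6.9282

8 cis(240°) = -4.0000 - 6.9282i


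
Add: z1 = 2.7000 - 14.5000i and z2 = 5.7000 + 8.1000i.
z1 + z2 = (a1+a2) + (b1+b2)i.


Real: 2.7 + 5.7 = 8.4
Imag: -14.5 + 8.1 = -6.4

8.4000 - 6.4000i


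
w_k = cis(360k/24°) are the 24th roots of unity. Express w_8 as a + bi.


Angle = 360*8/24 = 120°
a = cos(120°) = -0.5000
b = sin(120°) = 0.8660

-0.5000 + 0.8660i


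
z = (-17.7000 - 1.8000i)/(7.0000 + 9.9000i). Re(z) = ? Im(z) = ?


Multiply by conjugate: (-17.7000 - 1.8000i)(7.0000 - 9.9000i) / (7^2 + 9.9^2)
Numerator real = -17.7*7 - (1.8)*9.9 = -141.72
Numerator imag = -1.8*7 - (-17.7)*9.9 = 162.63
Denominator = 147.01
Re(z) = -141.72/147.01 = -0.9640
Im(z) = 162.63/147.01 = 1.1063

Re(z) = -0.9640, Im(z) = 1.1063


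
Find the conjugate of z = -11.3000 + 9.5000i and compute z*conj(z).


z_bar = -11.3000 - 9.5000i
z*z_bar = (-11.3)^2 + 9.5^2 = 127.69 + 90.25 = 217.94

z_bar = -11.3000 - 9.5000i, z*z_bar = 217.94


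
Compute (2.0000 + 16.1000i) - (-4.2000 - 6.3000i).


Real: 2 + 4.2 = 6.2
Imag: 16.1 + 6.3 = 22.4

6.2000 + 22.4000i


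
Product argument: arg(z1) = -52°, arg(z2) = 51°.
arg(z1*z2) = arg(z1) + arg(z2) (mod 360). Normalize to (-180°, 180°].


arg(z1*z2) = -52° + 51° = -1°
Normalized to (-180°, 180°]: -1°

-1°


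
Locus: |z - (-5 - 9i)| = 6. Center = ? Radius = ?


|z - z0| = r is a circle with center z0 and radius r.
Center = (-5, -9), radius = 6

Circle with center (-5, -9) and radius 6


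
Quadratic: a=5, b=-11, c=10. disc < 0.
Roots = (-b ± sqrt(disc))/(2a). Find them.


disc = (-11)^2 - 4*5*10 = 121 - 200 = -79
sqrt(|disc|) = sqrt(79) = 8.8882
Real part = 11/(2*5) = 1.1000
Imag part = 8.8882/(2*5) = 0.8888

1.1000 ± 0.8888i


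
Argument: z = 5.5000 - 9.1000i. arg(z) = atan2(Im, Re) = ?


Re = 5.5, Im = -9.1
arg = atan2(-9.1, 5.5) = -58.8514 degrees

arg(z) = -58.8514 degrees


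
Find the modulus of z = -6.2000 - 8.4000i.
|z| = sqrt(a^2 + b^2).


|z| = sqrt((-6.2)^2 + (-8.4)^2) = sqrt(38.44 + 70.56) = sqrt(109) = 10.4403

|z| = 10.4403


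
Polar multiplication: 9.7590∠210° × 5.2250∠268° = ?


r = 9.7590 * 5.2250 = 50.9908
theta = 210° + 268° = 478° = 118° (mod 360)

50.9908 cis(118°)


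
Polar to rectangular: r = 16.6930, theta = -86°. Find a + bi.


a = 16.6930*cos(-86°) = 16.6930*0.069756 = 1.1644
b = 16.6930*sin(-86°) = 16.6930*(-0.99756) = -16.6523

1.1644 - 16.6523i


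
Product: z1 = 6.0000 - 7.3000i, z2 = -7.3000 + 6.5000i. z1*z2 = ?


Real = 6*(-7.3) - (-7.3)*6.5 = -43.8 - (-47.45) = 3.65
Imag = 6*6.5 - (7.3)*(-7.3) = 39 + 53.29 = 92.29

3.6500 + 92.2900i


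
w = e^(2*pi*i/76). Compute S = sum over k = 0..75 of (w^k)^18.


The roots are w_k = w^k with w = e^(2*pi*i/76), and (w^k)^18 = (w^18)^k.
So S = 1 + u + u^2 + ... + u^(75) with u = w^18.
18 = 0*76 + 18, so 18 is not a multiple of 76: u = w^18 ≠ 1 (w is a primitive 76th root), while u^76 = (w^76)^18 = 1.
Geometric series: S = (1 - u^76)/(1 - u) = (1 - 1)/(1 - u) = 0

S = 0


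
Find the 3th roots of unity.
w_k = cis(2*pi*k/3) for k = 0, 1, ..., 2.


The 3th roots of unity are cis(360k/3°) for k=0..2
Angle step = 360/3 = 120°
Primitive root: cis(120°)
Primitive root = -0.5000 + 0.8660i

3 roots at angles: 0°, 120°, 240°


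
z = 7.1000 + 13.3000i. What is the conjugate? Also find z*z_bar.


z_bar = 7.1000 - 13.3000i
z*z_bar = 7.1^2 + 13.3^2 = 50.41 + 176.89 = 227.3

z_bar = 7.1000 - 13.3000i, z*z_bar = 227.3


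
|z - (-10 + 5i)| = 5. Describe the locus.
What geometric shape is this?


|z - z0| = r is a circle with center z0 and radius r.
Center = (-10, 5), radius = 5

Circle with center (-10, 5) and radius 5


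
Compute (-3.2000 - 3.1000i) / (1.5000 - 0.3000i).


Conjugate of z2 = 1.5000 + 0.3000i
Numerator: (-3.2000 - 3.1000i)(1.5000 + 0.3000i) = -3.8700 - 5.6100i
Denominator: 1.5^2 + (-0.3)^2 = 2.34
Result = (-3.8700 - 5.6100i)/2.34

-1.6538 - 2.3974i


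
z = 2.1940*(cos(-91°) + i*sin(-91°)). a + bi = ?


a = 2.1940*cos(-91°) = 2.1940*(-0.01745) = -0.0383
b = 2.1940*sin(-91°) = 2.1940*(-0.99985) = -2.1937

-0.0383 - 2.1937i


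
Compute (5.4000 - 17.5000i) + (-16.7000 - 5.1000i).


Real: 5.4 - 16.7 = -11.3
Imag: -17.5 - 5.1 = -22.6

-11.3000 - 22.6000i


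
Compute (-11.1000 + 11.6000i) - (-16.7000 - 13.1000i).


Real: -11.1 + 16.7 = 5.6
Imag: 11.6 + 13.1 = 24.7

5.6000 + 24.7000i


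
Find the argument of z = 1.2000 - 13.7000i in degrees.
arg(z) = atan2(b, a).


Re = 1.2, Im = -13.7
arg = atan2(-13.7, 1.2) = -84.9942 degrees

arg(z) = -84.9942 degrees


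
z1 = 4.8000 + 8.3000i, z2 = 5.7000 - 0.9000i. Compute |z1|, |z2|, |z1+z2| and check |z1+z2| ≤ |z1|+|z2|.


|z1| = sqrt(4.8^2 + 8.3^2) = sqrt(91.93) = 9.5880
|z2| = sqrt(5.7^2 + (-0.9)^2) = sqrt(33.3) = 5.7706
z1+z2 = 10.5000 + 7.4000i
|z1+z2| = sqrt(165.01) = 12.8456
|z1|+|z2| = 9.5880 + 5.7706 = 15.3586

|z1+z2| = 12.8456 ≤ |z1|+|z2| = 15.3586 (verified)


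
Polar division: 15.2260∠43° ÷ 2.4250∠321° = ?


r = 15.2260 / 2.4250 = 6.2788
theta = 43° - 321° = -278° = 82° (mod 360)

6.2788 cis(82°)


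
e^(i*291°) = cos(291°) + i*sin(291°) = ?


cos(291°) = 0.3584
sin(291°) = -0.9336

e^(i*291°) = 0.3584 - 0.9336i


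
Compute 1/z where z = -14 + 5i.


|z|^2 = 196+25 = 221
1/z = (-14 - 5i)/221

1/z = -0.0633 - 0.0226i


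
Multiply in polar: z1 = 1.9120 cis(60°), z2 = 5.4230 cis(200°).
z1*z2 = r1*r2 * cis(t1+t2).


r = 1.9120 * 5.4230 = 10.3688
theta = 60° + 200° = 260° = 260° (mod 360)

10.3688 cis(260°)


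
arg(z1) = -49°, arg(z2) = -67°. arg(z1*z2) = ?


arg(z1*z2) = -49° - 67° = -116°
Normalized to (-180°, 180°]: -116°

-116°


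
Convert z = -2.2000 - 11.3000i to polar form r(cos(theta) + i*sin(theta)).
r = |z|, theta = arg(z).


r = sqrt(4.84+127.69) = sqrt(132.53) = 11.5122
theta = atan2(-11.3, -2.2) = -101.0171 degrees

r = 11.5122, theta = -101.0171 degrees


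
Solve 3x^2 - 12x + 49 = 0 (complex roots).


disc = (-12)^2 - 4*3*49 = 144 - 588 = -444
sqrt(|disc|) = sqrt(444) = 21.0713
Real part = 12/(2*3) = 2.0000
Imag part = 21.0713/(2*3) = 3.5119

2.0000 ± 3.5119i


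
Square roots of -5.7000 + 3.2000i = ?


|z| = sqrt(32.49+10.24) = 6.5368
sqrt((|z|+a)/2) = sqrt((6.5368+(-5.7))/2) = sqrt(0.4184) = 0.6468
sqrt((|z|-a)/2) = sqrt((6.5368-(-5.7))/2) = sqrt(6.1184) = 2.4735

±(0.6468 + 2.4735i) i.e. 0.6468 + 2.4735i and -0.6468 - 2.4735i


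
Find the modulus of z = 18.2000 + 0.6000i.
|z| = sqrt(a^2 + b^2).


|z| = sqrt(18.2^2 + 0.6^2) = sqrt(331.24 + 0.36) = sqrt(331.6) = 18.2099

|z| = 18.2099


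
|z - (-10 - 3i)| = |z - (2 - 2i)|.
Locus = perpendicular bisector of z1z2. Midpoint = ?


Equal distances means the locus is the perpendicular bisector of z1 and z2.
Midpoint = ((-10+2)/2, (-3+(-2))/2) = (-4.0000, -2.5000)

Perpendicular bisector through (-4.0000, -2.5000)


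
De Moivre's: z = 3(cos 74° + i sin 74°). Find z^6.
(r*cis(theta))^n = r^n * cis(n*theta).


r^6 = 3^6 = 729
n*theta = 6*74° = 444° = 84° (mod 360)
a = 729*cos(84°) = 76.2012
b = 729*sin(84°) = 725.0065

729 cis(84°) = 76.2012 + 725.0065i


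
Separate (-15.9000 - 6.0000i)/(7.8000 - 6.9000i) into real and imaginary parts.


Multiply by conjugate: (-15.9000 - 6.0000i)(7.8000 + 6.9000i) / (7.8^2 + (-6.9)^2)
Numerator real = -15.9*7.8 - (6)*(-6.9) = -82.62
Numerator imag = -6*7.8 - (-15.9)*(-6.9) = -156.51
Denominator = 108.45
Re(z) = -82.62/108.45 = -0.7618
Im(z) = -156.51/108.45 = -1.4432

Re(z) = -0.7618, Im(z) = -1.4432


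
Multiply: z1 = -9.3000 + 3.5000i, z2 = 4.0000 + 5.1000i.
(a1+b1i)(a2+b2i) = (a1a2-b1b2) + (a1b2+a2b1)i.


Real = -9.3*4 - 3.5*5.1 = -37.2 - 17.85 = -55.05
Imag = -9.3*5.1 + 4*3.5 = -47.43 + 14 = -33.43

-55.0500 - 33.4300i


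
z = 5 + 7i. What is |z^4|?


|z| = sqrt(25+49) = sqrt(74) = 8.6023
|z^4| = |z|^4 = (sqrt(74))^4 = 74^2 = 5476

|z^4| = 5476


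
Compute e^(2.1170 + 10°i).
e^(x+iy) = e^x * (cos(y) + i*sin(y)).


e^2.1170 = 8.3062
cos(10°) = 0.98481
sin(10°) = 0.17365
Real = 8.3062*0.98481 = 8.1800
Imag = 8.3062*0.17365 = 1.4424

8.1800 + 1.4424i


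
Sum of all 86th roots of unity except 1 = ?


With w = e^(2*pi*i/86), all 86 of the 86th roots of unity w^0 = 1, w, ..., w^(85) sum to 0: 1 + w + ... + w^(85) = (1 - w^86)/(1 - w) = 0 since w^86 = 1, w ≠ 1.
Removing the root 1: w + w^2 + ... + w^(85) = 0 - 1 = -1

Sum = -1


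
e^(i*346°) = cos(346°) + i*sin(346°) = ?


cos(346°) = 0.9703
sin(346°) = -0.2419

e^(i*346°) = 0.9703 - 0.2419i


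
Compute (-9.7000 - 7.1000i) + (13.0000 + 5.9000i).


Real: -9.7 + 13 = 3.3
Imag: -7.1 + 5.9 = -1.2

3.3000 - 1.2000i


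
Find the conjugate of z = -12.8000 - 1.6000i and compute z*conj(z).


z_bar = -12.8000 + 1.6000i
z*z_bar = (-12.8)^2 + (-1.6)^2 = 163.84 + 2.56 = 166.4

z_bar = -12.8000 + 1.6000i, z*z_bar = 166.4


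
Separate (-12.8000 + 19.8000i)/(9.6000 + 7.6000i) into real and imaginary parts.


Multiply by conjugate: (-12.8000 + 19.8000i)(9.6000 - 7.6000i) / (9.6^2 + 7.6^2)
Numerator real = -12.8*9.6 + 19.8*7.6 = 27.6
Numerator imag = 19.8*9.6 - (-12.8)*7.6 = 287.36
Denominator = 149.92
Re(z) = 27.6/149.92 = 0.1841
Im(z) = 287.36/149.92 = 1.9168

Re(z) = 0.1841, Im(z) = 1.9168


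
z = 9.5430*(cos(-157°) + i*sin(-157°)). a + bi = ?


a = 9.5430*cos(-157°) = 9.5430*(-0.920505) = -8.7844
b = 9.5430*sin(-157°) = 9.5430*(-0.39073) = -3.7287

-8.7844 - 3.7287i


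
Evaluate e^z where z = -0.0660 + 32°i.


e^-0.0660 = 0.9361
cos(32°) = 0.84805
sin(32°) = 0.52992
Real = 0.9361*0.84805 = 0.7939
Imag = 0.9361*0.52992 = 0.4961

0.7939 + 0.4961i


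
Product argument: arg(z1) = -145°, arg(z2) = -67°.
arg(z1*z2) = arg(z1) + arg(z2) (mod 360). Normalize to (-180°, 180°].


arg(z1*z2) = -145° - 67° = -212°
Normalized to (-180°, 180°]: 148°

148°


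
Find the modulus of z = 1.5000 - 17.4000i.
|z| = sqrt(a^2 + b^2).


|z| = sqrt(1.5^2 + (-17.4)^2) = sqrt(2.25 + 302.76) = sqrt(305.01) = 17.4645

|z| = 17.4645


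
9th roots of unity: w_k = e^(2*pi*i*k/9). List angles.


The 9th roots of unity are cis(360k/9°) for k=0..8
Angle step = 360/9 = 40°
Primitive root: cis(40°)
Primitive root = 0.7660 + 0.6428i

9 roots at angles: 0°, 40°, 80°, 120°, 160°, 200°, 240°, 280°, 320°


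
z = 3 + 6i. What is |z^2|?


|z| = sqrt(9+36) = sqrt(45) = 6.7082
|z^2| = |z|^2 = (sqrt(45))^2 = 45

|z^2| = 45


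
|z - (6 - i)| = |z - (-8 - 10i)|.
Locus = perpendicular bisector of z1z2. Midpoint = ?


Equal distances means the locus is the perpendicular bisector of z1 and z2.
Midpoint = ((6+(-8))/2, (-1+(-10))/2) = (-1.0000, -5.5000)

Perpendicular bisector through (-1.0000, -5.5000)


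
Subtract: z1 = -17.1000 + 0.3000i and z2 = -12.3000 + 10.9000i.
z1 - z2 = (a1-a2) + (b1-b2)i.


Real: -17.1 + 12.3 = -4.8
Imag: 0.3 - 10.9 = -10.6

-4.8000 - 10.6000i


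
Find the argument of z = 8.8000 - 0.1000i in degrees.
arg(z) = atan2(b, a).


Re = 8.8, Im = -0.1
arg = atan2(-0.1, 8.8) = -0.6511 degrees

arg(z) = -0.6511 degrees


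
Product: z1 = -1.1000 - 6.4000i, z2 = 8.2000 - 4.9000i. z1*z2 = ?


Real = -1.1*8.2 - (-6.4)*(-4.9) = -9.02 - 31.36 = -40.38
Imag = -1.1*(-4.9) + 8.2*(-6.4) = 5.39 - (52.48) = -47.09

-40.3800 - 47.0900i


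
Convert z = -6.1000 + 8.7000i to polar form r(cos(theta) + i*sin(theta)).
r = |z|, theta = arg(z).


r = sqrt(37.21+75.69) = sqrt(112.9) = 10.6254
theta = atan2(8.7, -6.1) = 125.0362 degrees

r = 10.6254, theta = 125.0362 degrees


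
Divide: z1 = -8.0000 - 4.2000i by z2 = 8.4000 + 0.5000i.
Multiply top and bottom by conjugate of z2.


Conjugate of z2 = 8.4000 - 0.5000i
Numerator: (-8.0000 - 4.2000i)(8.4000 - 0.5000i) = -69.3000 - 31.2800i
Denominator: 8.4^2 + 0.5^2 = 70.81
Result = (-69.3000 - 31.2800i)/70.81

-0.9787 - 0.4417i


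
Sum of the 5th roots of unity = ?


The sum of all 5th roots of unity is 0.
Geometric series: (1 - w^5)/(1 - w) = (1-1)/(1-w) = 0 since w^5 = 1, w ≠ 1.
Alternatively: coefficient of z^4 in z^5 - 1 is 0.

0


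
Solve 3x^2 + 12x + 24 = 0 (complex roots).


disc = 12^2 - 4*3*24 = 144 - 288 = -144
sqrt(|disc|) = sqrt(144) = 12.0000
Real part = -12/(2*3) = -2.0000
Imag part = 12.0000/(2*3) = 2.0000

-2.0000 ± 2.0000i


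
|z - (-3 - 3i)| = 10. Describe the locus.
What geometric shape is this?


|z - z0| = r is a circle with center z0 and radius r.
Center = (-3, -3), radius = 10

Circle with center (-3, -3) and radius 10


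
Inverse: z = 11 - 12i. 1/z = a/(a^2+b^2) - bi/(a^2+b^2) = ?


|z|^2 = 121+144 = 265
1/z = (11 + 12i)/265

1/z = 0.0415 + 0.0453i


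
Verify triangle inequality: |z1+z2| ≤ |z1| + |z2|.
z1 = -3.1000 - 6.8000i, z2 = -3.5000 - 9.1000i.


|z1| = sqrt((-3.1)^2 + (-6.8)^2) = sqrt(55.85) = 7.4733
|z2| = sqrt((-3.5)^2 + (-9.1)^2) = sqrt(95.06) = 9.7499
z1+z2 = -6.6000 - 15.9000i
|z1+z2| = sqrt(296.37) = 17.2154
|z1|+|z2| = 7.4733 + 9.7499 = 17.2232

|z1+z2| = 17.2154 ≤ |z1|+|z2| = 17.2232 (verified)


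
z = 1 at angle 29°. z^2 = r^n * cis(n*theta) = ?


r^2 = 1^2 = 1
n*theta = 2*29° = 58° = 58° (mod 360)
a = 1*cos(58°) = 0.5299
b = 1*sin(58°) = 0.8480

1 cis(58°) = 0.5299 + 0.8480i


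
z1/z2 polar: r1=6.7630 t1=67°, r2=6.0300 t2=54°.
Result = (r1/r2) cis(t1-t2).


r = 6.7630 / 6.0300 = 1.1216
theta = 67° - 54° = 13° = 13° (mod 360)

1.1216 cis(13°)


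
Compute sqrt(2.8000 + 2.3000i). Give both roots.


|z| = sqrt(7.84+5.29) = 3.6235
sqrt((|z|+a)/2) = sqrt((3.6235+2.8)/2) = sqrt(3.2118) = 1.7921
sqrt((|z|-a)/2) = sqrt((3.6235-2.8)/2) = sqrt(0.4118) = 0.6417

±(1.7921 + 0.6417i) i.e. 1.7921 + 0.6417i and -1.7921 - 0.6417i


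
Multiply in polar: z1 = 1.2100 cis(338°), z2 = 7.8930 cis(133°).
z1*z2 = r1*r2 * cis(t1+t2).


r = 1.2100 * 7.8930 = 9.5505
theta = 338° + 133° = 471° = 111° (mod 360)

9.5505 cis(111°)


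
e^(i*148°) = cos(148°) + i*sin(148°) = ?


cos(148°) = -0.8480
sin(148°) = 0.5299

e^(i*148°) = -0.8480 + 0.5299i


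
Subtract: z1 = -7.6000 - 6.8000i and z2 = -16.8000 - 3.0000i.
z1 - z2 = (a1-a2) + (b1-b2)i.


Real: -7.6 + 16.8 = 9.2
Imag: -6.8 + 3 = -3.8

9.2000 - 3.8000i


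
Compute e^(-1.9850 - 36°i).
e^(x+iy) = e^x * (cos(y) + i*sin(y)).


e^-1.9850 = 0.13738
cos(-36°) = 0.809
sin(-36°) = -0.5878
Real = 0.13738*0.809 = 0.1111
Imag = 0.13738*(-0.5878) = -0.0808

0.1111 - 0.0808i


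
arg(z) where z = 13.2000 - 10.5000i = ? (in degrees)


Re = 13.2, Im = -10.5
arg = atan2(-10.5, 13.2) = -38.5007 degrees

arg(z) = -38.5007 degrees


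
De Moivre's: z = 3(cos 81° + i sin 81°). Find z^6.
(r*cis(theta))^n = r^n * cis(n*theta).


r^6 = 3^6 = 729
n*theta = 6*81° = 486° = 126° (mod 360)
a = 729*cos(126°) = -428.4954
b = 729*sin(126°) = 589.7734

729 cis(126°) = -428.4954 + 589.7734i


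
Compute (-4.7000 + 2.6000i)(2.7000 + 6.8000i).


Real = -4.7*2.7 - 2.6*6.8 = -12.69 - 17.68 = -30.37
Imag = -4.7*6.8 + 2.7*2.6 = -31.96 + 7.02 = -24.94

-30.3700 - 24.9400i


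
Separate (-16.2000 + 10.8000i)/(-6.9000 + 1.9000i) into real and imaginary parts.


Multiply by conjugate: (-16.2000 + 10.8000i)(-6.9000 - 1.9000i) / ((-6.9)^2 + 1.9^2)
Numerator real = -16.2*(-6.9) + 10.8*1.9 = 132.3
Numerator imag = 10.8*(-6.9) - (-16.2)*1.9 = -43.74
Denominator = 51.22
Re(z) = 132.3/51.22 = 2.5830
Im(z) = -43.74/51.22 = -0.8540

Re(z) = 2.5830, Im(z) = -0.8540


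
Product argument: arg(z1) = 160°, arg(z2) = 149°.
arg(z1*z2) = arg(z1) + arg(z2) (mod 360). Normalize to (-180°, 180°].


arg(z1*z2) = 160° + 149° = 309°
Normalized to (-180°, 180°]: -51°

-51°


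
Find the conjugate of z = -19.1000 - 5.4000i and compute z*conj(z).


z_bar = -19.1000 + 5.4000i
z*z_bar = (-19.1)^2 + (-5.4)^2 = 364.81 + 29.16 = 393.97

z_bar = -19.1000 + 5.4000i, z*z_bar = 393.97


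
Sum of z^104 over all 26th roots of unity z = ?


The roots are w_k = w^k with w = e^(2*pi*i/26), and (w^k)^104 = (w^104)^k.
So S = 1 + u + u^2 + ... + u^(25) with u = w^104.
104 = 4*26 + 0, so 104 is a multiple of 26 and u = (w^26)^4 = 1.
Every one of the 26 terms equals 1: S = 26

S = 26


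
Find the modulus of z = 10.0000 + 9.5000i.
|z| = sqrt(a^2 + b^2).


|z| = sqrt(10^2 + 9.5^2) = sqrt(100 + 90.25) = sqrt(190.25) = 13.7931

|z| = 13.7931


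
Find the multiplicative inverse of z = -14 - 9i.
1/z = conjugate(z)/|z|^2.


|z|^2 = 196+81 = 277
1/z = (-14 + 9i)/277

1/z = -0.0505 + 0.0325i


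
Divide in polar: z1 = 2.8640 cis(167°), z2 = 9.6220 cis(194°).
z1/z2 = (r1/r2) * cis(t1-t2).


r = 2.8640 / 9.6220 = 0.2977
theta = 167° - 194° = -27° = 333° (mod 360)

0.2977 cis(333°)


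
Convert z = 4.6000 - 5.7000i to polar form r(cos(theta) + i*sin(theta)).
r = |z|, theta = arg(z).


r = sqrt(21.16+32.49) = sqrt(53.65) = 7.3246
theta = atan2(-5.7, 4.6) = -51.0959 degrees

r = 7.3246, theta = -51.0959 degrees


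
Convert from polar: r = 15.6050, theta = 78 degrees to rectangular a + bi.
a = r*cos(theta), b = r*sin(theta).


a = 15.6050*cos(78°) = 15.6050*0.207912 = 3.2445
b = 15.6050*sin(78°) = 15.6050*0.97815 = 15.2640

3.2445 + 15.2640i


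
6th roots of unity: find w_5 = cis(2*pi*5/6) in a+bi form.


Angle = 360*5/6 = 300°
a = cos(300°) = 0.5000
b = sin(300°) = -0.8660

0.5000 - 0.8660i


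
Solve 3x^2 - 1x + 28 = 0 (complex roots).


disc = (-1)^2 - 4*3*28 = 1 - 336 = -335
sqrt(|disc|) = sqrt(335) = 18.3030
Real part = 1/(2*3) = 0.1667
Imag part = 18.3030/(2*3) = 3.0505

0.1667 ± 3.0505i


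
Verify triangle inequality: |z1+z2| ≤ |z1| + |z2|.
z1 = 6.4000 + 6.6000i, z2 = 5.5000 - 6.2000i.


|z1| = sqrt(6.4^2 + 6.6^2) = sqrt(84.52) = 9.1935
|z2| = sqrt(5.5^2 + (-6.2)^2) = sqrt(68.69) = 8.2879
z1+z2 = 11.9000 + 0.4000i
|z1+z2| = sqrt(141.77) = 11.9067
|z1|+|z2| = 9.1935 + 8.2879 = 17.4814

|z1+z2| = 11.9067 ≤ |z1|+|z2| = 17.4814 (verified)


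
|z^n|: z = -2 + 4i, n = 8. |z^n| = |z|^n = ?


|z| = sqrt(4+16) = sqrt(20) = 4.4721
|z^8| = |z|^8 = (sqrt(20))^8 = 20^4 = 160000

|z^8| = 160000


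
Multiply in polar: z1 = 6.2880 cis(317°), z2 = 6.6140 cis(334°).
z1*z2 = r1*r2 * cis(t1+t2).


r = 6.2880 * 6.6140 = 41.5888
theta = 317° + 334° = 651° = 291° (mod 360)

41.5888 cis(291°)


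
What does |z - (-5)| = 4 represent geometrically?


|z - z0| = r is a circle with center z0 and radius r.
Center = (-5, 0), radius = 4

Circle with center (-5, 0) and radius 4


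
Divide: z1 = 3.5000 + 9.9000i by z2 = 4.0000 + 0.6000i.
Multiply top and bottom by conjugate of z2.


Conjugate of z2 = 4.0000 - 0.6000i
Numerator: (3.5000 + 9.9000i)(4.0000 - 0.6000i) = 19.9400 + 37.5000i
Denominator: 4^2 + 0.6^2 = 16.36
Result = (19.9400 + 37.5000i)/16.36

1.2188 + 2.2922i


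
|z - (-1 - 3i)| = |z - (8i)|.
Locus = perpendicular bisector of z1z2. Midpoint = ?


Equal distances means the locus is the perpendicular bisector of z1 and z2.
Midpoint = ((-1+0)/2, (-3+8)/2) = (-0.5000, 2.5000)

Perpendicular bisector through (-0.5000, 2.5000)


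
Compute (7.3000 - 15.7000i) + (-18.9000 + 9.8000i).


Real: 7.3 - 18.9 = -11.6
Imag: -15.7 + 9.8 = -5.9

-11.6000 - 5.9000i


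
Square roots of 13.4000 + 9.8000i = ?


|z| = sqrt(179.56+96.04) = 16.6012
sqrt((|z|+a)/2) = sqrt((16.6012+13.4)/2) = sqrt(15.0006) = 3.8731
sqrt((|z|-a)/2) = sqrt((16.6012-13.4)/2) = sqrt(1.6006) = 1.2651

±(3.8731 + 1.2651i) i.e. 3.8731 + 1.2651i and -3.8731 - 1.2651i


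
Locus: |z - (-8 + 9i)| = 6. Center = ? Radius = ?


|z - z0| = r is a circle with center z0 and radius r.
Center = (-8, 9), radius = 6

Circle with center (-8, 9) and radius 6


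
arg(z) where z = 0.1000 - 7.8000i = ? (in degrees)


Re = 0.1, Im = -7.8
arg = atan2(-7.8, 0.1) = -89.2655 degrees

arg(z) = -89.2655 degrees


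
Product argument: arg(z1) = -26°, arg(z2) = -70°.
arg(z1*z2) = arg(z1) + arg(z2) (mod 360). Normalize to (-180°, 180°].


arg(z1*z2) = -26° - 70° = -96°
Normalized to (-180°, 180°]: -96°

-96°


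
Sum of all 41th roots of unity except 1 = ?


With w = e^(2*pi*i/41), all 41 of the 41th roots of unity w^0 = 1, w, ..., w^(40) sum to 0: 1 + w + ... + w^(40) = (1 - w^41)/(1 - w) = 0 since w^41 = 1, w ≠ 1.
Removing the root 1: w + w^2 + ... + w^(40) = 0 - 1 = -1

Sum = -1


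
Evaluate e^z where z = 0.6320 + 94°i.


e^0.6320 = 1.8814
cos(94°) = -0.06976
sin(94°) = 0.99756
Real = 1.8814*(-0.06976) = -0.1312
Imag = 1.8814*0.99756 = 1.8768

-0.1312 + 1.8768i


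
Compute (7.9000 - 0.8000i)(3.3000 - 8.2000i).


Real = 7.9*3.3 - (-0.8)*(-8.2) = 26.07 - 6.56 = 19.51
Imag = 7.9*(-8.2) + 3.3*(-0.8) = -64.78 - (2.64) = -67.42

19.5100 - 67.4200i


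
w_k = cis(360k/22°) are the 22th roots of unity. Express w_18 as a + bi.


Angle = 360*18/22 = 294.5455°
a = cos(294.5455°) = 0.4154
b = sin(294.5455°) = -0.9096

0.4154 - 0.9096i


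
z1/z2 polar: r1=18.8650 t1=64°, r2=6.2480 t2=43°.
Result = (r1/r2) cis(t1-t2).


r = 18.8650 / 6.2480 = 3.0194
theta = 64° - 43° = 21° = 21° (mod 360)

3.0194 cis(21°)


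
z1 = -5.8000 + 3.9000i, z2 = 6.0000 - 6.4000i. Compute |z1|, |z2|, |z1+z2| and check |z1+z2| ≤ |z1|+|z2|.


|z1| = sqrt((-5.8)^2 + 3.9^2) = sqrt(48.85) = 6.9893
|z2| = sqrt(6^2 + (-6.4)^2) = sqrt(76.96) = 8.7727
z1+z2 = 0.2000 - 2.5000i
|z1+z2| = sqrt(6.29) = 2.5080
|z1|+|z2| = 6.9893 + 8.7727 = 15.7620

|z1+z2| = 2.5080 ≤ |z1|+|z2| = 15.7620 (verified)


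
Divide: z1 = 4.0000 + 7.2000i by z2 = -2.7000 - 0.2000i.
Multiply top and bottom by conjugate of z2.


Conjugate of z2 = -2.7000 + 0.2000i
Numerator: (4.0000 + 7.2000i)(-2.7000 + 0.2000i) = -12.2400 - 18.6400i
Denominator: (-2.7)^2 + (-0.2)^2 = 7.33
Result = (-12.2400 - 18.6400i)/7.33

-1.6698 - 2.5430i


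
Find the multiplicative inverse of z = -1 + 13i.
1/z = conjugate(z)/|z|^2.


|z|^2 = 1+169 = 170
1/z = (-1 - 13i)/170

1/z = -0.0059 - 0.0765i


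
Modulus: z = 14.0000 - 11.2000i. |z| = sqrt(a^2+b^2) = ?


|z| = sqrt(14^2 + (-11.2)^2) = sqrt(196 + 125.44) = sqrt(321.44) = 17.9287

|z| = 17.9287


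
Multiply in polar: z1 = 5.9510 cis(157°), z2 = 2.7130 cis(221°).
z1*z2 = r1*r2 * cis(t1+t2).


r = 5.9510 * 2.7130 = 16.1451
theta = 157° + 221° = 378° = 18° (mod 360)

16.1451 cis(18°)


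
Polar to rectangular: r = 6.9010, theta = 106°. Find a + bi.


a = 6.9010*cos(106°) = 6.9010*(-0.27564) = -1.9022
b = 6.9010*sin(106°) = 6.9010*0.96126 = 6.6337

-1.9022 + 6.6337i


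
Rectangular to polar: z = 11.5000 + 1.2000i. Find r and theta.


r = sqrt(132.25+1.44) = sqrt(133.69) = 11.5624
theta = atan2(1.2, 11.5) = 5.9571 degrees

r = 11.5624, theta = 5.9571 degrees


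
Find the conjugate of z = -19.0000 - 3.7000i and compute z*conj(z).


z_bar = -19.0000 + 3.7000i
z*z_bar = (-19)^2 + (-3.7)^2 = 361 + 13.69 = 374.69

z_bar = -19.0000 + 3.7000i, z*z_bar = 374.69


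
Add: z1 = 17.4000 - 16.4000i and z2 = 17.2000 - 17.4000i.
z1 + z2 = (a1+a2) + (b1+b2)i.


Real: 17.4 + 17.2 = 34.6
Imag: -16.4 - 17.4 = -33.8

34.6000 - 33.8000i


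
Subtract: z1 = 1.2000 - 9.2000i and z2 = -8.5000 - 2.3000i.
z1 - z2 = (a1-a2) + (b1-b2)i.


Real: 1.2 + 8.5 = 9.7
Imag: -9.2 + 2.3 = -6.9

9.7000 - 6.9000i


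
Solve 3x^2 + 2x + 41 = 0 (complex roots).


disc = 2^2 - 4*3*41 = 4 - 492 = -488
sqrt(|disc|) = sqrt(488) = 22.0907
Real part = -2/(2*3) = -0.3333
Imag part = 22.0907/(2*3) = 3.6818

-0.3333 ± 3.6818i


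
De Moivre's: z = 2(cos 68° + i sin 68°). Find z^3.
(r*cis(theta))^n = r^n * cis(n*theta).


r^3 = 2^3 = 8
n*theta = 3*68° = 204° = 204° (mod 360)
a = 8*cos(204°) = -7.3084
b = 8*sin(204°) = -3.2539

8 cis(204°) = -7.3084 - 3.2539i


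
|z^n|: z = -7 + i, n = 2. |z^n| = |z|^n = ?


|z| = sqrt(49+1) = sqrt(50) = 7.0711
|z^2| = |z|^2 = (sqrt(50))^2 = 50

|z^2| = 50


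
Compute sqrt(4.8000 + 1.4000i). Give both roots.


|z| = sqrt(23.04+1.96) = 5.0000
sqrt((|z|+a)/2) = sqrt((5.0000+4.8)/2) = sqrt(4.9000) = 2.2136
sqrt((|z|-a)/2) = sqrt((5.0000-4.8)/2) = sqrt(0.1000) = 0.3162

±(2.2136 + 0.3162i) i.e. 2.2136 + 0.3162i and -2.2136 - 0.3162i


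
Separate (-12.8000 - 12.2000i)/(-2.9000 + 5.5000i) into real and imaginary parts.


Multiply by conjugate: (-12.8000 - 12.2000i)(-2.9000 - 5.5000i) / ((-2.9)^2 + 5.5^2)
Numerator real = -12.8*(-2.9) - (12.2)*5.5 = -29.98
Numerator imag = -12.2*(-2.9) - (-12.8)*5.5 = 105.78
Denominator = 38.66
Re(z) = -29.98/38.66 = -0.7755
Im(z) = 105.78/38.66 = 2.7362

Re(z) = -0.7755, Im(z) = 2.7362


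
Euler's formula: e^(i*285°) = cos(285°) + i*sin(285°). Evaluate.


cos(285°) = 0.2588
sin(285°) = -0.9659

e^(i*285°) = 0.2588 - 0.9659i


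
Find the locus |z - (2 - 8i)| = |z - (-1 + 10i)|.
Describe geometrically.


Equal distances means the locus is the perpendicular bisector of z1 and z2.
Midpoint = ((2+(-1))/2, (-8+10)/2) = (0.5000, 1.0000)

Perpendicular bisector through (0.5000, 1.0000)


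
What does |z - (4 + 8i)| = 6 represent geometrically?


|z - z0| = r is a circle with center z0 and radius r.
Center = (4, 8), radius = 6

Circle with center (4, 8) and radius 6


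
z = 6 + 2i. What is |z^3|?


|z| = sqrt(36+4) = sqrt(40) = 6.3246
|z^3| = |z|^3 = (sqrt(40))^3 = 40*sqrt(40)

|z^3| = 40*sqrt(40) ≈ 252.9822


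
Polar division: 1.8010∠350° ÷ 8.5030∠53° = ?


r = 1.8010 / 8.5030 = 0.2118
theta = 350° - 53° = 297° = 297° (mod 360)

0.2118 cis(297°)


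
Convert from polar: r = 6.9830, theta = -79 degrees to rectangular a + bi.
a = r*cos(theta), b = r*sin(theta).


a = 6.9830*cos(-79°) = 6.9830*0.1908 = 1.3324
b = 6.9830*sin(-79°) = 6.9830*(-0.98163) = -6.8547

1.3324 - 6.8547i


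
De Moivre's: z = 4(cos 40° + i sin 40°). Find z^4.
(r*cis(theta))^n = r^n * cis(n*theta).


r^4 = 4^4 = 256
n*theta = 4*40° = 160° = 160° (mod 360)
a = 256*cos(160°) = -240.5613
b = 256*sin(160°) = 87.5572

256 cis(160°) = -240.5613 + 87.5572i


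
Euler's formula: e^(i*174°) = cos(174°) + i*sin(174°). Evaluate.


cos(174°) = -0.9945
sin(174°) = 0.1045

e^(i*174°) = -0.9945 + 0.1045i


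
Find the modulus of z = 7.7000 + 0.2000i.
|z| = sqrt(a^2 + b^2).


|z| = sqrt(7.7^2 + 0.2^2) = sqrt(59.29 + 0.04) = sqrt(59.33) = 7.7026

|z| = 7.7026


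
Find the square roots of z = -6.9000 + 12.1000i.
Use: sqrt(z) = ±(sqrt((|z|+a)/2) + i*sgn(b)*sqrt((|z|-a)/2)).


|z| = sqrt(47.61+146.41) = 13.9291
sqrt((|z|+a)/2) = sqrt((13.9291+(-6.9))/2) = sqrt(3.5146) = 1.8747
sqrt((|z|-a)/2) = sqrt((13.9291-(-6.9))/2) = sqrt(10.4146) = 3.2272

±(1.8747 + 3.2272i) i.e. 1.8747 + 3.2272i and -1.8747 - 3.2272i


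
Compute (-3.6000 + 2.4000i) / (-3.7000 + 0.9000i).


Conjugate of z2 = -3.7000 - 0.9000i
Numerator: (-3.6000 + 2.4000i)(-3.7000 - 0.9000i) = 15.4800 - 5.6400i
Denominator: (-3.7)^2 + 0.9^2 = 14.5
Result = (15.4800 - 5.6400i)/14.5

1.0676 - 0.3890i


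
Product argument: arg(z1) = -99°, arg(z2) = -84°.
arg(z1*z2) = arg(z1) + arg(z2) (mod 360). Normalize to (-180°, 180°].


arg(z1*z2) = -99° - 84° = -183°
Normalized to (-180°, 180°]: 177°

177°


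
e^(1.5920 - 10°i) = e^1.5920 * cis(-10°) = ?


e^1.5920 = 4.9136
cos(-10°) = 0.9848
sin(-10°) = -0.17365
Real = 4.9136*0.9848 = 4.8389
Imag = 4.9136*(-0.17365) = -0.8532

4.8389 - 0.8532i


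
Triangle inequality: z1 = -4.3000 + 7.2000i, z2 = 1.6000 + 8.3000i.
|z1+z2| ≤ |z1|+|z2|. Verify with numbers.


|z1| = sqrt((-4.3)^2 + 7.2^2) = sqrt(70.33) = 8.3863
|z2| = sqrt(1.6^2 + 8.3^2) = sqrt(71.45) = 8.4528
z1+z2 = -2.7000 + 15.5000i
|z1+z2| = sqrt(247.54) = 15.7334
|z1|+|z2| = 8.3863 + 8.4528 = 16.8391

|z1+z2| = 15.7334 ≤ |z1|+|z2| = 16.8391 (verified)


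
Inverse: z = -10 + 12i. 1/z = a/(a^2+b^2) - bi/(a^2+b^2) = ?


|z|^2 = 100+144 = 244
1/z = (-10 - 12i)/244

1/z = -0.0410 - 0.0492i


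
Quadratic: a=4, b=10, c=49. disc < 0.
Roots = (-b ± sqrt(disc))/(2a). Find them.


disc = 10^2 - 4*4*49 = 100 - 784 = -684
sqrt(|disc|) = sqrt(684) = 26.1534
Real part = -10/(2*4) = -1.2500
Imag part = 26.1534/(2*4) = 3.2692

-1.2500 ± 3.2692i


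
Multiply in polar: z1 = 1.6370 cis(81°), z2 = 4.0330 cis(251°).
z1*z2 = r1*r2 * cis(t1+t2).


r = 1.6370 * 4.0330 = 6.6020
theta = 81° + 251° = 332° = 332° (mod 360)

6.6020 cis(332°)


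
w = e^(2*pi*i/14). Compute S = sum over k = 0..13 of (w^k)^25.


The roots are w_k = w^k with w = e^(2*pi*i/14), and (w^k)^25 = (w^25)^k.
So S = 1 + u + u^2 + ... + u^(13) with u = w^25.
25 = 1*14 + 11, so 25 is not a multiple of 14: u = (w^14)^1 * w^11 = w^11 ≠ 1 (w is a primitive 14th root), while u^14 = (w^14)^25 = 1.
Geometric series: S = (1 - u^14)/(1 - u) = (1 - 1)/(1 - u) = 0

S = 0


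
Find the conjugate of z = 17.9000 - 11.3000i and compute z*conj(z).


z_bar = 17.9000 + 11.3000i
z*z_bar = 17.9^2 + (-11.3)^2 = 320.41 + 127.69 = 448.1

z_bar = 17.9000 + 11.3000i, z*z_bar = 448.1


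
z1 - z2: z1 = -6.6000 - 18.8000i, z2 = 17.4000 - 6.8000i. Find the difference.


Real: -6.6 - 17.4 = -24
Imag: -18.8 + 6.8 = -12

-24.0000 - 12.0000i


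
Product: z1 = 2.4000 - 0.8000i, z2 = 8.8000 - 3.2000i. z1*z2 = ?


Real = 2.4*8.8 - (-0.8)*(-3.2) = 21.12 - 2.56 = 18.56
Imag = 2.4*(-3.2) + 8.8*(-0.8) = -7.68 - (7.04) = -14.72

18.5600 - 14.7200i


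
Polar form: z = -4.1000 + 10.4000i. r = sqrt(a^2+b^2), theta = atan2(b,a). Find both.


r = sqrt(16.81+108.16) = sqrt(124.97) = 11.1790
theta = atan2(10.4, -4.1) = 111.5159 degrees

r = 11.1790, theta = 111.5159 degrees


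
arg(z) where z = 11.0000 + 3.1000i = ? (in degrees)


Re = 11, Im = 3.1
arg = atan2(3.1, 11) = 15.7388 degrees

arg(z) = 15.7388 degrees


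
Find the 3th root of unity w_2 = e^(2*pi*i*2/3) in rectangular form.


Angle = 360*2/3 = 240°
a = cos(240°) = -0.5000
b = sin(240°) = -0.8660

-0.5000 - 0.8660i


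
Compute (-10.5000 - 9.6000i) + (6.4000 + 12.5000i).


Real: -10.5 + 6.4 = -4.1
Imag: -9.6 + 12.5 = 2.9

-4.1000 + 2.9000i


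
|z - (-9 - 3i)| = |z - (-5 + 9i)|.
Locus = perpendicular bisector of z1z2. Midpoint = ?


Equal distances means the locus is the perpendicular bisector of z1 and z2.
Midpoint = ((-9+(-5))/2, (-3+9)/2) = (-7.0000, 3.0000)

Perpendicular bisector through (-7.0000, 3.0000)


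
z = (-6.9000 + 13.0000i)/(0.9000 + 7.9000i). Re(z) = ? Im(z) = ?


Multiply by conjugate: (-6.9000 + 13.0000i)(0.9000 - 7.9000i) / (0.9^2 + 7.9^2)
Numerator real = -6.9*0.9 + 13*7.9 = 96.49
Numerator imag = 13*0.9 - (-6.9)*7.9 = 66.21
Denominator = 63.22
Re(z) = 96.49/63.22 = 1.5263
Im(z) = 66.21/63.22 = 1.0473

Re(z) = 1.5263, Im(z) = 1.0473


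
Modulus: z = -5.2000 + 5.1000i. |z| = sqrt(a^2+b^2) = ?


|z| = sqrt((-5.2)^2 + 5.1^2) = sqrt(27.04 + 26.01) = sqrt(53.05) = 7.2835

|z| = 7.2835


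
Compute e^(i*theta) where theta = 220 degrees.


cos(220°) = -0.7660
sin(220°) = -0.6428

e^(i*220°) = -0.7660 - 0.6428i


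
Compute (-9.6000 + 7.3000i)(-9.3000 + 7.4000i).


Real = -9.6*(-9.3) - 7.3*7.4 = 89.28 - 54.02 = 35.26
Imag = -9.6*7.4 - (9.3)*7.3 = -71.04 - (67.89) = -138.93

35.2600 - 138.9300i


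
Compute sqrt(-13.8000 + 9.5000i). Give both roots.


|z| = sqrt(190.44+90.25) = 16.7538
sqrt((|z|+a)/2) = sqrt((16.7538+(-13.8))/2) = sqrt(1.4769) = 1.2153
sqrt((|z|-a)/2) = sqrt((16.7538-(-13.8))/2) = sqrt(15.2769) = 3.9086

±(1.2153 + 3.9086i) i.e. 1.2153 + 3.9086i and -1.2153 - 3.9086i


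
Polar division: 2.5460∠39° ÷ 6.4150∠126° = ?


r = 2.5460 / 6.4150 = 0.3969
theta = 39° - 126° = -87° = 273° (mod 360)

0.3969 cis(273°)


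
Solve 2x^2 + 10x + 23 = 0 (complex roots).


disc = 10^2 - 4*2*23 = 100 - 184 = -84
sqrt(|disc|) = sqrt(84) = 9.1652
Real part = -10/(2*2) = -2.5000
Imag part = 9.1652/(2*2) = 2.2913

-2.5000 ± 2.2913i
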